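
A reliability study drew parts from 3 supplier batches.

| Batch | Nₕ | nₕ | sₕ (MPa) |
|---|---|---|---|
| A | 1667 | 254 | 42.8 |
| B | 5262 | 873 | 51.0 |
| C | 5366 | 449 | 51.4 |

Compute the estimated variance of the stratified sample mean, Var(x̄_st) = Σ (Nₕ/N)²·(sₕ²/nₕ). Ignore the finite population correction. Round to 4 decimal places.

N = 12295; Wₕ = Nₕ/N.
batch A: (1667/12295)²·42.8²/254 = 0.1325769
batch B: (5262/12295)²·51.0²/873 = 0.5457211
batch C: (5366/12295)²·51.4²/449 = 1.1207898
Sum = 1.7990878 → 1.7991.

1.7991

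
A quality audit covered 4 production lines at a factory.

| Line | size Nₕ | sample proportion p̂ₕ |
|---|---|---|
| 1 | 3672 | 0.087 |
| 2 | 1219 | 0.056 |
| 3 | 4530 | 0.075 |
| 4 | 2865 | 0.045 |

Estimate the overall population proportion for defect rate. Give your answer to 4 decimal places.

Wₕ = Nₕ/N with N = 12286: 0.2989, 0.0992, 0.3687, 0.2332.
p̂_st = 0.2989·0.087 + 0.0992·0.056 + 0.3687·0.075 + 0.2332·0.045 ≈ 0.069706... → 0.0697.

0.0697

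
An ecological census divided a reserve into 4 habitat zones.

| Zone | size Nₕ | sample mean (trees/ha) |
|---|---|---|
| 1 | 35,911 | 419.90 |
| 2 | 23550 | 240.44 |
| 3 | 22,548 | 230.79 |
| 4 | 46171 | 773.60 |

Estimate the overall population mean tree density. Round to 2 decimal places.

481.07

N = 128180; weights Wₕ = Nₕ/N = (0.2802, 0.1837, 0.1759, 0.3602).
x̄_st = Σ Wₕ·x̄ₕ = 0.2802·419.90 + 0.1837·240.44 + 0.1759·230.79 + 0.3602·773.60 ≈ 481.0667...
→ 481.07.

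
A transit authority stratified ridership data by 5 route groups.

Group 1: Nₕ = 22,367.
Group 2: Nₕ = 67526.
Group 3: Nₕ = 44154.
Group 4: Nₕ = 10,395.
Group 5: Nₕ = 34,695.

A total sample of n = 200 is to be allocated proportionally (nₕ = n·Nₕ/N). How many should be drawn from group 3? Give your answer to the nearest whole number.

49

Share of group 3 = 44154/179137 = 0.24648.
Allocate 200 × 0.24648 = 49.296... → 49.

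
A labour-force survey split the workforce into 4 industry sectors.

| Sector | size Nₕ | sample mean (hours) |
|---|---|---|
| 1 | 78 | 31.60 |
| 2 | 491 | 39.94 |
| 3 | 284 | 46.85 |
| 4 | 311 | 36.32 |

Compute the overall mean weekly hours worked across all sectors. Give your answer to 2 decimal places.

40.10

N = 78 + 491 + 284 + 311 = 1164.
The stratified mean weights each stratum mean by its population share Nₕ/N.
Σ Nₕx̄ₕ = 78·31.60 + 491·39.94 + 284·46.85 + 311·36.32 = 2464.8 + 19610.54 + 13305.4 + 11295.52 = 46676.26.
Divide by N: 46676.26 / 1164 = 40.0999... → 40.10.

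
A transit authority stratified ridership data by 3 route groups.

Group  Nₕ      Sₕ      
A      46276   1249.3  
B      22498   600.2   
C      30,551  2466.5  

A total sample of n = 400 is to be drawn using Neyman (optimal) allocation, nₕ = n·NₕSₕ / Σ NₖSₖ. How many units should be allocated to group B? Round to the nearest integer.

37

Σ NₕSₕ = 46276·1249.3 + 22498·600.2 + 30551·2466.5 = 146669947.9.
Share for B: 13503299.6/146669947.9 = 0.09207.
n_B = 400 × 0.09207 = 36.826... → 37.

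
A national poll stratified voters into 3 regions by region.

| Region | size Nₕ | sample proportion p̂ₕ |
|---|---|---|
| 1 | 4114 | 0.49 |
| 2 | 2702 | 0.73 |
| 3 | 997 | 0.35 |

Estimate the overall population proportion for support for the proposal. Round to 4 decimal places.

0.5551

Wₕ = Nₕ/N with N = 7813: 0.5266, 0.3458, 0.1276.
p̂_st = 0.5266·0.49 + 0.3458·0.73 + 0.1276·0.35 ≈ 0.555135... → 0.5551.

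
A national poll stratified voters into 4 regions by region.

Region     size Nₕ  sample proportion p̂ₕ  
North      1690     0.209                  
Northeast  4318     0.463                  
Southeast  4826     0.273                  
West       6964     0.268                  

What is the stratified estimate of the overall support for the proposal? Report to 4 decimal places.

0.3111

N = 1690 + 4318 + 4826 + 6964 = 17798.
Overall proportion = Σ (Nₕ/N)·p̂ₕ.
Σ Nₕp̂ₕ = 353.21 + 1999.234 + 1317.498 + 1866.352 = 5536.294.
5536.294 / 17798 = 0.311063... → 0.3111.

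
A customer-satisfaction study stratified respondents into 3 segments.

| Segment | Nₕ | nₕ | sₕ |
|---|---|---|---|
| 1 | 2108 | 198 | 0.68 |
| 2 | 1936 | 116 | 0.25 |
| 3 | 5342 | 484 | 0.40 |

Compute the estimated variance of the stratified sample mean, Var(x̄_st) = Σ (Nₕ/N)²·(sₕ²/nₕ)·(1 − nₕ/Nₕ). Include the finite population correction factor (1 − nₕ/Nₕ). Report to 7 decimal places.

N = 9386. Term for each stratum: Wₕ²sₕ²/nₕ·(1−nₕ/Nₕ).
Var(x̄_st) = 0.0001067322 + 0.0000215495 + 0.0000973812 = 0.0002256629 → 0.0002257.

0.0002257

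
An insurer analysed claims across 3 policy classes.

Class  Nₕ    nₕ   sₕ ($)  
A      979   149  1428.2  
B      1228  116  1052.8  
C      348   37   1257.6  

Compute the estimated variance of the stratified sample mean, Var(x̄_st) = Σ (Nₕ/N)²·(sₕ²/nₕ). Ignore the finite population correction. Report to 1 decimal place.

5010.1

N = 2555. Term for each stratum: Wₕ²sₕ²/nₕ.
Var(x̄_st) = 2009.9042 + 2207.2356 + 792.9759 = 5010.1157 → 5010.1.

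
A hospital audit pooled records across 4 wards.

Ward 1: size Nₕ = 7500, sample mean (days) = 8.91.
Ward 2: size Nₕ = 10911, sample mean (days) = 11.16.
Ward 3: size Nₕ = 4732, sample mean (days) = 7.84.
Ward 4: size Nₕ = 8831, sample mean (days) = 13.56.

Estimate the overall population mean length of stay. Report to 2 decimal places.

10.80

x̄_st = (Σ Nₕx̄ₕ) / (Σ Nₕ) = (7500·8.91 + 10911·11.16 + 4732·7.84 + 8831·13.56) / 31974
= 345439 / 31974 = 10.8037... → 10.80.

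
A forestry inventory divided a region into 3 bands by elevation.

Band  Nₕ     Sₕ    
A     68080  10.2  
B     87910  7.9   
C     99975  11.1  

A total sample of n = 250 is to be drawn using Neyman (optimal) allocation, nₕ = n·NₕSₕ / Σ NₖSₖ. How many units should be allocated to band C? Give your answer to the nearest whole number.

111

A: NₕSₕ = 68080·10.2 = 694416
B: NₕSₕ = 87910·7.9 = 694489
C: NₕSₕ = 99975·11.1 = 1109722.5
Σ NₕSₕ = 2498627.5.
n_C = 250·1109722.5/2498627.5 = 111.033... → 111.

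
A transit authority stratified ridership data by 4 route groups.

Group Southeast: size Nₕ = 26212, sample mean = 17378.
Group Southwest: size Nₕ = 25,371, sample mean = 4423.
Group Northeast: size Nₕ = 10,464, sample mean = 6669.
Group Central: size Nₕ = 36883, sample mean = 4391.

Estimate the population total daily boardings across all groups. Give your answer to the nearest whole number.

Southeast: 26212·17378 = 455512136
Southwest: 25371·4423 = 112215933
Northeast: 10464·6669 = 69784416
Central: 36883·4391 = 161953253
τ̂ = Σ Nₕx̄ₕ = 799465738.

799465738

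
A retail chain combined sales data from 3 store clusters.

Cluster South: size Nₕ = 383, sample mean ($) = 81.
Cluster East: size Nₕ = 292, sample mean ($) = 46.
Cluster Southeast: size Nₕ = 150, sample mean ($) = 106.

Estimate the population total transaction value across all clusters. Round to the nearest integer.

60355

South: 383·81 = 31023
East: 292·46 = 13432
Southeast: 150·106 = 15900
τ̂ = Σ Nₕx̄ₕ = 60355.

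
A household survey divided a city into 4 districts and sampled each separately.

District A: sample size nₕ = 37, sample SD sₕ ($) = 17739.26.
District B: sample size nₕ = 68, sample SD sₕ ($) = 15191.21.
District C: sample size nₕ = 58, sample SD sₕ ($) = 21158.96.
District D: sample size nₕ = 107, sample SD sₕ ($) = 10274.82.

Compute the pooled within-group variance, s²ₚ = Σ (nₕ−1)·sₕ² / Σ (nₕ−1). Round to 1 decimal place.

Degrees of freedom: 36 + 67 + 57 + 106 = 266.
Σ(nₕ−1)sₕ² = 36·314681345.3476 + 67·230772861.2641 + 57·447701588.2816 + 106·105571926.0324 = 63499924828.6939.
s²ₚ = 63499924828.6939 / 266 = 238721521.912... → 238721521.9.

238721521.9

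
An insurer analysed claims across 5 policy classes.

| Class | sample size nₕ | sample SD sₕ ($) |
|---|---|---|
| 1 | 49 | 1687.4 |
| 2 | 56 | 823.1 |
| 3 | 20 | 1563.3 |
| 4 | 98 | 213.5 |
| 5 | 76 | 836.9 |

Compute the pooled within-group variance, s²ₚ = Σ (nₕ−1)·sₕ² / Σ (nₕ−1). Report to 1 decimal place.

1: (49−1)·1687.4² = 48·2847318.76 = 136671300.48
2: (56−1)·823.1² = 55·677493.61 = 37262148.55
3: (20−1)·1563.3² = 19·2443906.89 = 46434230.91
4: (98−1)·213.5² = 97·45582.25 = 4421478.25
5: (76−1)·836.9² = 75·700401.61 = 52530120.75
Numerator = 277319278.94; denominator = Σ(nₕ−1) = 294.
s²ₚ = 277319278.94/294 = 943262.854... → 943262.9.

943262.9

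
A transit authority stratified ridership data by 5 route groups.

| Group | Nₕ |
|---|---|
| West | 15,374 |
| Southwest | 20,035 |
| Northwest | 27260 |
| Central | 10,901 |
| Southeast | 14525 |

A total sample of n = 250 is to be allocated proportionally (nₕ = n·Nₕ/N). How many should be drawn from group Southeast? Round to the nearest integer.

Share of group Southeast = 14525/88095 = 0.16488.
Allocate 250 × 0.16488 = 41.220... → 41.

41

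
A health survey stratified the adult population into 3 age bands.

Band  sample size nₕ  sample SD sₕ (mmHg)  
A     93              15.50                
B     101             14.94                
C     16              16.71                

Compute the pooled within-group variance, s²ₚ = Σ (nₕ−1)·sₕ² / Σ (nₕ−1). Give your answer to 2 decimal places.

A: (93−1)·15.50² = 92·240.25 = 22103
B: (101−1)·14.94² = 100·223.2036 = 22320.36
C: (16−1)·16.71² = 15·279.2241 = 4188.3615
Numerator = 48611.7215; denominator = Σ(nₕ−1) = 207.
s²ₚ = 48611.7215/207 = 234.8392... → 234.84.

234.84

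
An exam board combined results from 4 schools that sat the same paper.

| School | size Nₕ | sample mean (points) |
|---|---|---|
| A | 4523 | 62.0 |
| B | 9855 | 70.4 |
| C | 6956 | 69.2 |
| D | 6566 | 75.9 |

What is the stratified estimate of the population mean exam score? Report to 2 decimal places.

N = 4523 + 9855 + 6956 + 6566 = 27900.
The stratified mean weights each stratum mean by its population share Nₕ/N.
Σ Nₕx̄ₕ = 4523·62.0 + 9855·70.4 + 6956·69.2 + 6566·75.9 = 280426 + 693792 + 481355.2 + 498359.4 = 1953932.6.
Divide by N: 1953932.6 / 27900 = 70.0334... → 70.03.

70.03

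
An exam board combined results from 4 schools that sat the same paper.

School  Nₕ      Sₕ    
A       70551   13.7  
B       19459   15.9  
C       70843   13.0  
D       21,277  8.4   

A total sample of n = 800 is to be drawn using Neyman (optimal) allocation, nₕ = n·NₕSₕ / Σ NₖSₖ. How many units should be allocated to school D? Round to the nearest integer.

Σ NₕSₕ = 70551·13.7 + 19459·15.9 + 70843·13.0 + 21277·8.4 = 2375632.6.
Share for D: 178726.8/2375632.6 = 0.07523.
n_D = 800 × 0.07523 = 60.187... → 60.

60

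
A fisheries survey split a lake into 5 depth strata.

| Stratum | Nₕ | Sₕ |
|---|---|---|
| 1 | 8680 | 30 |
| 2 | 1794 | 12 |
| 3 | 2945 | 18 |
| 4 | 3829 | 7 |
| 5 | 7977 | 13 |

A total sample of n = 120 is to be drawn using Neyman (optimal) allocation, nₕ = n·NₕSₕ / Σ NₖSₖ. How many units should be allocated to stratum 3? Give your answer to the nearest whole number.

14

1: NₕSₕ = 8680·30 = 260400
2: NₕSₕ = 1794·12 = 21528
3: NₕSₕ = 2945·18 = 53010
4: NₕSₕ = 3829·7 = 26803
5: NₕSₕ = 7977·13 = 103701
Σ NₕSₕ = 465442.
n_3 = 120·53010/465442 = 13.667... → 14.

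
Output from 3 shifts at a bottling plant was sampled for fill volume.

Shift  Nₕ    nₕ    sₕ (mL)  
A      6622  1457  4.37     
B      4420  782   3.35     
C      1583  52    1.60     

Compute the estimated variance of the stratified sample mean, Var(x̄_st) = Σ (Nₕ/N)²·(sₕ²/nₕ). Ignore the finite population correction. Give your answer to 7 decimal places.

0.0061389

N = 12625; Wₕ = Nₕ/N.
shift A: (6622/12625)²·4.37²/1457 = 0.0036059434
shift B: (4420/12625)²·3.35²/782 = 0.0017589951
shift C: (1583/12625)²·1.60²/52 = 0.0007739906
Sum = 0.0061389290 → 0.0061389.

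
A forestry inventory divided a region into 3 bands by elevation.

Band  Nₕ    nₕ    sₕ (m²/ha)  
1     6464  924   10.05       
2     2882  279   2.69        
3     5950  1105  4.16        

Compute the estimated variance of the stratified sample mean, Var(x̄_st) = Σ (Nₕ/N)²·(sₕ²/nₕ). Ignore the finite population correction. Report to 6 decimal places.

N = 15296; Wₕ = Nₕ/N.
band 1: (6464/15296)²·10.05²/924 = 0.019521226
band 2: (2882/15296)²·2.69²/279 = 0.000920731
band 3: (5950/15296)²·4.16²/1105 = 0.002369750
Sum = 0.022811707 → 0.022812.

0.022812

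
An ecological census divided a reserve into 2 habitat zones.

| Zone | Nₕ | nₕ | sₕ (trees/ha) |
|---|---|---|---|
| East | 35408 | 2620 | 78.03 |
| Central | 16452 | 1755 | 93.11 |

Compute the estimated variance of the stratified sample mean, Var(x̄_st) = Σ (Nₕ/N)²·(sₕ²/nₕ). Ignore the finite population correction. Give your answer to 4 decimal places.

1.5805

N = 51860; Wₕ = Nₕ/N.
zone East: (35408/51860)²·78.03²/2620 = 1.0833273
zone Central: (16452/51860)²·93.11²/1755 = 0.4971505
Sum = 1.5804778 → 1.5805.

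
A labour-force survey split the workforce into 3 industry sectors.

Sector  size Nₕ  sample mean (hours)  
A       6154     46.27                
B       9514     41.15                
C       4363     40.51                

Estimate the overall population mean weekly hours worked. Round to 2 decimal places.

N = 20031; weights Wₕ = Nₕ/N = (0.3072, 0.4750, 0.2178).
x̄_st = Σ Wₕ·x̄ₕ = 0.3072·46.27 + 0.4750·41.15 + 0.2178·40.51 ≈ 42.5836...
→ 42.58.

42.58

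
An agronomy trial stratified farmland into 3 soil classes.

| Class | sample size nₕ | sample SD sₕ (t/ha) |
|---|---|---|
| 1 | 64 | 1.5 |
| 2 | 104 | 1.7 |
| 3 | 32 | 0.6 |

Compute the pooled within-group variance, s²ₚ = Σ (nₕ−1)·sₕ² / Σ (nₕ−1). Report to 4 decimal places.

2.2872

1: (64−1)·1.5² = 63·2.25 = 141.75
2: (104−1)·1.7² = 103·2.89 = 297.67
3: (32−1)·0.6² = 31·0.36 = 11.16
Numerator = 450.58; denominator = Σ(nₕ−1) = 197.
s²ₚ = 450.58/197 = 2.287208... → 2.2872.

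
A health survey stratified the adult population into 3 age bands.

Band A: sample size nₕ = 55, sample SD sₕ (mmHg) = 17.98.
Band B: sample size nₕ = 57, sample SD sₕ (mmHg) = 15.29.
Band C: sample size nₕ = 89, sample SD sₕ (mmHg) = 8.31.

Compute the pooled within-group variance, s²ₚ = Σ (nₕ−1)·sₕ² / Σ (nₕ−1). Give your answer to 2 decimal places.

184.98

A: (55−1)·17.98² = 54·323.2804 = 17457.1416
B: (57−1)·15.29² = 56·233.7841 = 13091.9096
C: (89−1)·8.31² = 88·69.0561 = 6076.9368
Numerator = 36625.988; denominator = Σ(nₕ−1) = 198.
s²ₚ = 36625.988/198 = 184.9797... → 184.98.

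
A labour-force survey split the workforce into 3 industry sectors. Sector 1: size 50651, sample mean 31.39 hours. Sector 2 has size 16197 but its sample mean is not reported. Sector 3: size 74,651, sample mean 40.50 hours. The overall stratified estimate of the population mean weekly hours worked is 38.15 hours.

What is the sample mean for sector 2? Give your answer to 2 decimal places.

N = 50651 + 16197 + 74651 = 141499.
Overall total = μ·N = 38.15·141499 = 5398186.85.
Subtract the known strata: 50651·31.39 + 74651·40.50 = 4613300.39.
Remaining total for sector 2: 5398186.85 − 4613300.39 = 784886.46.
Divide by its size: 784886.46 / 16197 = 48.4588... → 48.46.

48.46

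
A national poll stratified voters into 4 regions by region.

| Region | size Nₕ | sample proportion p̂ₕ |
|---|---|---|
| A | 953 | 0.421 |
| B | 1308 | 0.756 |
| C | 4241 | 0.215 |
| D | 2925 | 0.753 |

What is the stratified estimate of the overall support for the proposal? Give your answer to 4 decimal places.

Wₕ = Nₕ/N with N = 9427: 0.1011, 0.1388, 0.4499, 0.3103.
p̂_st = 0.1011·0.421 + 0.1388·0.756 + 0.4499·0.215 + 0.3103·0.753 ≈ 0.477819... → 0.4778.

0.4778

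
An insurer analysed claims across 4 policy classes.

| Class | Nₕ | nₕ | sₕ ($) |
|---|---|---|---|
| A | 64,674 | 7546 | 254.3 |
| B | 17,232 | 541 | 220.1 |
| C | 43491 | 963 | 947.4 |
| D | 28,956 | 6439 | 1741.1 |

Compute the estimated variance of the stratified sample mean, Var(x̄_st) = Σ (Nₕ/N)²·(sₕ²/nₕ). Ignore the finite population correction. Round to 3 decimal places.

93.185

N = 154353; Wₕ = Nₕ/N.
class A: (64674/154353)²·254.3²/7546 = 1.504545
class B: (17232/154353)²·220.1²/541 = 1.116051
class C: (43491/154353)²·947.4²/963 = 73.996148
class D: (28956/154353)²·1741.1²/6439 = 16.568225
Sum = 93.184969 → 93.185.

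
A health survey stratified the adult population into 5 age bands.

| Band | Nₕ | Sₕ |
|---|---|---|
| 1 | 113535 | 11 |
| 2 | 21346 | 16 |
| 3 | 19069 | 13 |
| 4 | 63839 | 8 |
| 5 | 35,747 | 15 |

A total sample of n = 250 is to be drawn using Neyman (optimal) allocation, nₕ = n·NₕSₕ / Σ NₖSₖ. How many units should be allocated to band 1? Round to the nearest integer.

1: NₕSₕ = 113535·11 = 1248885
2: NₕSₕ = 21346·16 = 341536
3: NₕSₕ = 19069·13 = 247897
4: NₕSₕ = 63839·8 = 510712
5: NₕSₕ = 35747·15 = 536205
Σ NₕSₕ = 2885235.
n_1 = 250·1248885/2885235 = 108.213... → 108.

108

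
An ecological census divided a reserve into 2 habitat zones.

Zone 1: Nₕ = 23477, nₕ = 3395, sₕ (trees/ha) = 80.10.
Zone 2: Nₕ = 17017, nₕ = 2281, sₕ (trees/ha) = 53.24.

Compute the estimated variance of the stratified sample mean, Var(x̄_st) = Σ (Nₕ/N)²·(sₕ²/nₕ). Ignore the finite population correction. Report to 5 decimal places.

0.85468

N = 40494; Wₕ = Nₕ/N.
zone 1: (23477/40494)²·80.10²/3395 = 0.63522722
zone 2: (17017/40494)²·53.24²/2281 = 0.21944993
Sum = 0.85467715 → 0.85468.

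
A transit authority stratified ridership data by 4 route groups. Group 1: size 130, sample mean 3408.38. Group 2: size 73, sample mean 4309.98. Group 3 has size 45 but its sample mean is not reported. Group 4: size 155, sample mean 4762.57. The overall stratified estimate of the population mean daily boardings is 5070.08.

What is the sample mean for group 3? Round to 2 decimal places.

12162.80

N = 130 + 73 + 45 + 155 = 403.
Overall total = μ·N = 5070.08·403 = 2043242.24.
Subtract the known strata: 130·3408.38 + 73·4309.98 + 155·4762.57 = 1495916.29.
Remaining total for group 3: 2043242.24 − 1495916.29 = 547325.95.
Divide by its size: 547325.95 / 45 = 12162.7989... → 12162.80.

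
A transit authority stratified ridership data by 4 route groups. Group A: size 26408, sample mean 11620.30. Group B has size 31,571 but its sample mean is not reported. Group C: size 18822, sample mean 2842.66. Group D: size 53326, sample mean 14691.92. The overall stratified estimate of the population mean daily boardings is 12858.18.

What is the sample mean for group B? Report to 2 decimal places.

16767.34

Σ Nₕx̄ₕ = N·μ, so 31571·x̄_B = 130127·12858.18 − (26408·11620.30 + 18822·2842.66 + 53326·14691.92).
= 1673196388.86 − 1143834754.84 = 529361634.02.
x̄_B = 529361634.02 / 31571 = 16767.3382... → 16767.34.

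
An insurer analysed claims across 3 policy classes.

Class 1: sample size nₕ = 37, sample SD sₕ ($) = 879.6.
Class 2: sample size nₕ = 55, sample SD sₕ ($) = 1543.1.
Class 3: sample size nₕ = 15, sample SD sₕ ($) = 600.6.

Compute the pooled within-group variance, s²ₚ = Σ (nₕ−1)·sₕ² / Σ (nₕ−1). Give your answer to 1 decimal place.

1: (37−1)·879.6² = 36·773696.16 = 27853061.76
2: (55−1)·1543.1² = 54·2381157.61 = 128582510.94
3: (15−1)·600.6² = 14·360720.36 = 5050085.04
Numerator = 161485657.74; denominator = Σ(nₕ−1) = 104.
s²ₚ = 161485657.74/104 = 1552746.709... → 1552746.7.

1552746.7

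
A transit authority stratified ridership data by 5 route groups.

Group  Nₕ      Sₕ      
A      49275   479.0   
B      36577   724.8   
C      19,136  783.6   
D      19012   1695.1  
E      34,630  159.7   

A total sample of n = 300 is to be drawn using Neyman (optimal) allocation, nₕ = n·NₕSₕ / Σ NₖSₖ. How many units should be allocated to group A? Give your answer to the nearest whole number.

69

A: NₕSₕ = 49275·479.0 = 23602725
B: NₕSₕ = 36577·724.8 = 26511009.6
C: NₕSₕ = 19136·783.6 = 14994969.6
D: NₕSₕ = 19012·1695.1 = 32227241.2
E: NₕSₕ = 34630·159.7 = 5530411
Σ NₕSₕ = 102866356.4.
n_A = 300·23602725/102866356.4 = 68.835... → 69.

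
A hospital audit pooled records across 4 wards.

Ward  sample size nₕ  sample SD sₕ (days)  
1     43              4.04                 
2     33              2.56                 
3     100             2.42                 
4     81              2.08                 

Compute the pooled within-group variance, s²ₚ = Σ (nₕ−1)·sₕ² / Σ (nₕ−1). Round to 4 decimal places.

7.1981

Degrees of freedom: 42 + 32 + 99 + 80 = 253.
Σ(nₕ−1)sₕ² = 42·16.3216 + 32·6.5536 + 99·5.8564 + 80·4.3264 = 1821.118.
s²ₚ = 1821.118 / 253 = 7.198095... → 7.1981.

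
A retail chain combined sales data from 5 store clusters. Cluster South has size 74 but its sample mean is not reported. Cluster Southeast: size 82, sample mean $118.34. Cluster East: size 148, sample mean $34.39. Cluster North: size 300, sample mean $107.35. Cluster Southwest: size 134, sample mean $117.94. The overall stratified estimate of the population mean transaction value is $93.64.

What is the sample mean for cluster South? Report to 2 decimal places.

Σ Nₕx̄ₕ = N·μ, so 74·x̄_South = 738·93.64 − (82·118.34 + 148·34.39 + 300·107.35 + 134·117.94).
= 69106.32 − 62802.56 = 6303.76.
x̄_South = 6303.76 / 74 = 85.1859... → 85.19.

85.19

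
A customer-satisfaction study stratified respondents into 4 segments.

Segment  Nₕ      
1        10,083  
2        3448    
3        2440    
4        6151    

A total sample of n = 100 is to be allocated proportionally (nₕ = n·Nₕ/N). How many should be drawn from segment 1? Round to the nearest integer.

N = 10083 + 3448 + 2440 + 6151 = 22122.
n_1 = 100·10083/22122 = 45.579... → 46.

46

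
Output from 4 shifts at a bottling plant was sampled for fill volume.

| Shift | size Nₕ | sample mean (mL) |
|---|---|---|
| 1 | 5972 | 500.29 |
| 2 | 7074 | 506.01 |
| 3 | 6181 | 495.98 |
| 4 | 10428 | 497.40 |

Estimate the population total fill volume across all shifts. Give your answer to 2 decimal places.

Population total = Σ Nₕ·x̄ₕ (each stratum's size times its mean).
5972·500.29 + 7074·506.01 + 6181·495.98 + 10428·497.40 = 2987731.88 + 3579514.74 + 3065652.38 + 5186887.2 = 14819786.20.

14819786.20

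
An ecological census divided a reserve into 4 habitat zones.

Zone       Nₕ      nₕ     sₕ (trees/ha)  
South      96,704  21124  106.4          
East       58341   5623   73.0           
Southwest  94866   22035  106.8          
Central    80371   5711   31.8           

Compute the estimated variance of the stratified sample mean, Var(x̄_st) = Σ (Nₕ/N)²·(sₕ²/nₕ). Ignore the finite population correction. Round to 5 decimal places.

0.12870

N = 330282; Wₕ = Nₕ/N.
zone South: (96704/330282)²·106.4²/21124 = 0.04594372
zone East: (58341/330282)²·73.0²/5623 = 0.02957029
zone Southwest: (94866/330282)²·106.8²/22035 = 0.04270521
zone Central: (80371/330282)²·31.8²/5711 = 0.01048506
Sum = 0.12870428 → 0.12870.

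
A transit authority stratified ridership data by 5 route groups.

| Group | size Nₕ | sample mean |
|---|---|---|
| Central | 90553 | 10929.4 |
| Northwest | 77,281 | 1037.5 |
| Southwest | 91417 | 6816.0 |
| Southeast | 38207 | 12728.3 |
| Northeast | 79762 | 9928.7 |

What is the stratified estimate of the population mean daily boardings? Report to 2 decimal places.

N = 90553 + 77281 + 91417 + 38207 + 79762 = 377220.
The stratified mean weights each stratum mean by its population share Nₕ/N.
Σ Nₕx̄ₕ = 90553·10929.4 + 77281·1037.5 + 91417·6816.0 + 38207·12728.3 + 79762·9928.7 = 989689958.2 + 80179037.5 + 623098272 + 486310158.1 + 791932969.4 = 2971210395.2.
Divide by N: 2971210395.2 / 377220 = 7876.5983... → 7876.60.

7876.60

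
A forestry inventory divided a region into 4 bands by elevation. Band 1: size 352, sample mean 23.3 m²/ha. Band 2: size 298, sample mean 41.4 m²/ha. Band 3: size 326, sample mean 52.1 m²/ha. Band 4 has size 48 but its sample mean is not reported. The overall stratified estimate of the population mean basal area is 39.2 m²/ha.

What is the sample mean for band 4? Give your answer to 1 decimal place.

N = 352 + 298 + 326 + 48 = 1024.
Overall total = μ·N = 39.2·1024 = 40140.8.
Subtract the known strata: 352·23.3 + 298·41.4 + 326·52.1 = 37523.4.
Remaining total for band 4: 40140.8 − 37523.4 = 2617.4.
Divide by its size: 2617.4 / 48 = 54.529... → 54.5.

54.5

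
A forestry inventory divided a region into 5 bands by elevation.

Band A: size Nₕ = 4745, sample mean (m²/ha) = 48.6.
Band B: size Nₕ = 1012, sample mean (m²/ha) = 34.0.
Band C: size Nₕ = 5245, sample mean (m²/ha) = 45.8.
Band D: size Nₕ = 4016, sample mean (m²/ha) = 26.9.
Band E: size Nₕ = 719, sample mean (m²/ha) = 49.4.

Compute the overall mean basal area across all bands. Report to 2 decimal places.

N = 4745 + 1012 + 5245 + 4016 + 719 = 15737.
The stratified mean weights each stratum mean by its population share Nₕ/N.
Σ Nₕx̄ₕ = 4745·48.6 + 1012·34.0 + 5245·45.8 + 4016·26.9 + 719·49.4 = 230607 + 34408 + 240221 + 108030.4 + 35518.6 = 648785.
Divide by N: 648785 / 15737 = 41.2267... → 41.23.

41.23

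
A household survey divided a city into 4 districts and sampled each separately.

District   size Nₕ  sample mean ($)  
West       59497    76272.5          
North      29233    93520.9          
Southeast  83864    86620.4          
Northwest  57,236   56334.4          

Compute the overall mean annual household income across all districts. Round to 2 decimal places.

77276.99

N = 229830; weights Wₕ = Nₕ/N = (0.2589, 0.1272, 0.3649, 0.2490).
x̄_st = Σ Wₕ·x̄ₕ = 0.2589·76272.5 + 0.1272·93520.9 + 0.3649·86620.4 + 0.2490·56334.4 ≈ 77276.9888...
→ 77276.99.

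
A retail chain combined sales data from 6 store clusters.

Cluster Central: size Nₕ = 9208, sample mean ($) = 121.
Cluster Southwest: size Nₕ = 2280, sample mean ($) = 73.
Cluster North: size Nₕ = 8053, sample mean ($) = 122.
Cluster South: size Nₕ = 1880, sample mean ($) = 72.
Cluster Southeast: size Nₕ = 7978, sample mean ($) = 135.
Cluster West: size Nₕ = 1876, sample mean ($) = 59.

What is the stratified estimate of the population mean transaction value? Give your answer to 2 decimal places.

N = 31275; weights Wₕ = Nₕ/N = (0.2944, 0.0729, 0.2575, 0.0601, 0.2551, 0.0600).
x̄_st = Σ Wₕ·x̄ₕ = 0.2944·121 + 0.0729·73 + 0.2575·122 + 0.0601·72 + 0.2551·135 + 0.0600·59 ≈ 114.6650...
→ 114.67.

114.67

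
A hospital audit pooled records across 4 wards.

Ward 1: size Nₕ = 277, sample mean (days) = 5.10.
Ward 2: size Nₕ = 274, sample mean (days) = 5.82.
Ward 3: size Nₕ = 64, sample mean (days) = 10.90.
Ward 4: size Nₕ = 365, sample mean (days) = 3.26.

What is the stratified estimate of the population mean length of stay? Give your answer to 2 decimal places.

4.99

x̄_st = (Σ Nₕx̄ₕ) / (Σ Nₕ) = (277·5.10 + 274·5.82 + 64·10.90 + 365·3.26) / 980
= 4894.88 / 980 = 4.9948... → 4.99.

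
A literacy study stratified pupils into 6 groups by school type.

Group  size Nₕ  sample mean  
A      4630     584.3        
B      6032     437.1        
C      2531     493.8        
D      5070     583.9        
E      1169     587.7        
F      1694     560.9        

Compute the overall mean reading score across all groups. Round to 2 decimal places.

529.64

x̄_st = (Σ Nₕx̄ₕ) / (Σ Nₕ) = (4630·584.3 + 6032·437.1 + 2531·493.8 + 5070·583.9 + 1169·587.7 + 1694·560.9) / 21126
= 11189262.9 / 21126 = 529.6442... → 529.64.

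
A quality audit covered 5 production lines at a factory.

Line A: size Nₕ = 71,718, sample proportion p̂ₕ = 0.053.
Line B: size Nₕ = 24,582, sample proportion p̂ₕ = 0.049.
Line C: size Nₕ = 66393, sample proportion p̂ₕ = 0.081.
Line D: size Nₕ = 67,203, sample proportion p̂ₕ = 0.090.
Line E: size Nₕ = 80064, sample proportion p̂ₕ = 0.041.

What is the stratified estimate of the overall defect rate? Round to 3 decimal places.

N = 71718 + 24582 + 66393 + 67203 + 80064 = 309960.
Overall proportion = Σ (Nₕ/N)·p̂ₕ.
Σ Nₕp̂ₕ = 3801.054 + 1204.518 + 5377.833 + 6048.27 + 3282.624 = 19714.299.
19714.299 / 309960 = 0.06360... → 0.064.

0.064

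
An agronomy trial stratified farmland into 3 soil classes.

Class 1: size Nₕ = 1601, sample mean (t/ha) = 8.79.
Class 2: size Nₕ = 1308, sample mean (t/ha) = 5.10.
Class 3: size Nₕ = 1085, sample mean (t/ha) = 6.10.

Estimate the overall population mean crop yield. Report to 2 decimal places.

N = 3994; weights Wₕ = Nₕ/N = (0.4009, 0.3275, 0.2717).
x̄_st = Σ Wₕ·x̄ₕ = 0.4009·8.79 + 0.3275·5.10 + 0.2717·6.10 ≈ 6.8508...
→ 6.85.

6.85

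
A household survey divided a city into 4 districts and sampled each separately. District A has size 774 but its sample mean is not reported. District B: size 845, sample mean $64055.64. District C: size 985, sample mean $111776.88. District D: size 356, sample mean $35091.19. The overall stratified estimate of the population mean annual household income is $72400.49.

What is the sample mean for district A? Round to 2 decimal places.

48560.39

Σ Nₕx̄ₕ = N·μ, so 774·x̄_A = 2960·72400.49 − (845·64055.64 + 985·111776.88 + 356·35091.19).
= 214305450.4 − 176719706.24 = 37585744.16.
x̄_A = 37585744.16 / 774 = 48560.3930... → 48560.39.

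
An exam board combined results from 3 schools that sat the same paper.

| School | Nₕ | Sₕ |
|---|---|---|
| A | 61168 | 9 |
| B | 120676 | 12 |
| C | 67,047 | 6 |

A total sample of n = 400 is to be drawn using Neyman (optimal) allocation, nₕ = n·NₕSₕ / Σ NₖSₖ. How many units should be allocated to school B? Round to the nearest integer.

Σ NₕSₕ = 61168·9 + 120676·12 + 67047·6 = 2400906.
Share for B: 1448112/2400906 = 0.60315.
n_B = 400 × 0.60315 = 241.261... → 241.

241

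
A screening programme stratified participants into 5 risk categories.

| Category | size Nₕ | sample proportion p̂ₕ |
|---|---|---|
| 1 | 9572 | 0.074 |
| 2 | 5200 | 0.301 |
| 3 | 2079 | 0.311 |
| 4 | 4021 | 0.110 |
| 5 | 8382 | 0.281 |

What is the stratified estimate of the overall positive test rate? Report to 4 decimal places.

0.1955

N = 9572 + 5200 + 2079 + 4021 + 8382 = 29254.
Overall proportion = Σ (Nₕ/N)·p̂ₕ.
Σ Nₕp̂ₕ = 708.328 + 1565.2 + 646.569 + 442.31 + 2355.342 = 5717.749.
5717.749 / 29254 = 0.195452... → 0.1955.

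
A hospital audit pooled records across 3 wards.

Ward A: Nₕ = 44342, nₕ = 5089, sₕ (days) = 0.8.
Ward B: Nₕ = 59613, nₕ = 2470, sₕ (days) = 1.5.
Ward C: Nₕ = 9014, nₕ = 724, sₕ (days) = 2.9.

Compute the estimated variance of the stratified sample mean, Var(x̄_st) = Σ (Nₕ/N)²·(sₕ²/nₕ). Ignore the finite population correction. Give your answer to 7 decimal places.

0.0003470

N = 112969; Wₕ = Nₕ/N.
ward A: (44342/112969)²·0.8²/5089 = 0.0000193758
ward B: (59613/112969)²·1.5²/2470 = 0.0002536582
ward C: (9014/112969)²·2.9²/724 = 0.0000739561
Sum = 0.0003469901 → 0.0003470.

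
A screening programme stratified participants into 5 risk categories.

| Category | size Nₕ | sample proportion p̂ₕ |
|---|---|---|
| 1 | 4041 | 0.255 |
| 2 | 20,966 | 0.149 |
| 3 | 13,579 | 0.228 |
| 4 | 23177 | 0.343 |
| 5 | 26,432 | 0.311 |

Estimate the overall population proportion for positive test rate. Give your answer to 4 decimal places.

N = 4041 + 20966 + 13579 + 23177 + 26432 = 88195.
Overall proportion = Σ (Nₕ/N)·p̂ₕ.
Σ Nₕp̂ₕ = 1030.455 + 3123.934 + 3096.012 + 7949.711 + 8220.352 = 23420.464.
23420.464 / 88195 = 0.265553... → 0.2656.

0.2656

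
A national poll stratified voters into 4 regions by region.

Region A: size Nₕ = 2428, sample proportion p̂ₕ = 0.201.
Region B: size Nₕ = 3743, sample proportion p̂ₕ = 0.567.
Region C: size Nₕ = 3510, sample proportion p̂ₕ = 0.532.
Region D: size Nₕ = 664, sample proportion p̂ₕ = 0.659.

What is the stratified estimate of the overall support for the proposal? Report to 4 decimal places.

N = 2428 + 3743 + 3510 + 664 = 10345.
Overall proportion = Σ (Nₕ/N)·p̂ₕ.
Σ Nₕp̂ₕ = 488.028 + 2122.281 + 1867.32 + 437.576 = 4915.205.
4915.205 / 10345 = 0.475129... → 0.4751.

0.4751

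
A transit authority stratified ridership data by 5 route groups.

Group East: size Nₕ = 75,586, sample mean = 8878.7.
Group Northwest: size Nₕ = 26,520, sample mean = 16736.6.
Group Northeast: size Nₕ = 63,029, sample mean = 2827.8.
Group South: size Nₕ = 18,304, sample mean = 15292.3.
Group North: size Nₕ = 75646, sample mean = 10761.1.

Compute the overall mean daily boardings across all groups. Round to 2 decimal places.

9213.72

x̄_st = (Σ Nₕx̄ₕ) / (Σ Nₕ) = (75586·8878.7 + 26520·16736.6 + 63029·2827.8 + 18304·15292.3 + 75646·10761.1) / 259085
= 2387137886.2 / 259085 = 9213.7248... → 9213.72.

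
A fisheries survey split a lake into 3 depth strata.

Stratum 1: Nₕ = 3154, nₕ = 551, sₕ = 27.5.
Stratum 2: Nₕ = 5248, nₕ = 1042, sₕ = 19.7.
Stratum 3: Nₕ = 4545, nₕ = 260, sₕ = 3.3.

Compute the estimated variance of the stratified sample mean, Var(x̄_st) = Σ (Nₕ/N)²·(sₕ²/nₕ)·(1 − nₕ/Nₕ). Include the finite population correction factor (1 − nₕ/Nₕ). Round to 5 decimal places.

0.12113

N = 12947; Wₕ = Nₕ/N.
stratum 1: (3154/12947)²·27.5²/551·(1 − 551/3154) = 0.06722199
stratum 2: (5248/12947)²·19.7²/1042·(1 − 1042/5248) = 0.04904441
stratum 3: (4545/12947)²·3.3²/260·(1 − 260/4545) = 0.00486632
Sum = 0.12113272 → 0.12113.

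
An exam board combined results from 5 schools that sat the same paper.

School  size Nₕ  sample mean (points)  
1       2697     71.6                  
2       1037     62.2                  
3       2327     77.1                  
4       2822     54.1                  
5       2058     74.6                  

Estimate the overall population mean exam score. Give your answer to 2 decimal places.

N = 2697 + 1037 + 2327 + 2822 + 2058 = 10941.
Overall mean = Σ (Nₕ/N)·x̄ₕ — weight by population share, not a simple average.
Σ Nₕx̄ₕ = 2697·71.6 + 1037·62.2 + 2327·77.1 + 2822·54.1 + 2058·74.6 = 193105.2 + 64501.4 + 179411.7 + 152670.2 + 153526.8 = 743215.3.
Divide by N: 743215.3 / 10941 = 67.9294... → 67.93.

67.93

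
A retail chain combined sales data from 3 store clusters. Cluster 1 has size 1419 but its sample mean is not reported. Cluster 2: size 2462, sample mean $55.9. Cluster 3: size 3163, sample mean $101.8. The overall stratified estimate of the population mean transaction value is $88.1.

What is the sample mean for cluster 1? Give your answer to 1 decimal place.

Σ Nₕx̄ₕ = N·μ, so 1419·x̄_1 = 7044·88.1 − (2462·55.9 + 3163·101.8).
= 620576.4 − 459619.2 = 160957.2.
x̄_1 = 160957.2 / 1419 = 113.430... → 113.4.

113.4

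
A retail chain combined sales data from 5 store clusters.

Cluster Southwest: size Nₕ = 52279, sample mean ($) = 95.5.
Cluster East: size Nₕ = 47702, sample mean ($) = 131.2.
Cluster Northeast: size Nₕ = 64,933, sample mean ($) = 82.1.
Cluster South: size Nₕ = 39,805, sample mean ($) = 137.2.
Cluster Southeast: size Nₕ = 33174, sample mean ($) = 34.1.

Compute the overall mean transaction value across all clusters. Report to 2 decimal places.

x̄_st = (Σ Nₕx̄ₕ) / (Σ Nₕ) = (52279·95.5 + 47702·131.2 + 64933·82.1 + 39805·137.2 + 33174·34.1) / 237893
= 23174625.6 / 237893 = 97.4162... → 97.42.

97.42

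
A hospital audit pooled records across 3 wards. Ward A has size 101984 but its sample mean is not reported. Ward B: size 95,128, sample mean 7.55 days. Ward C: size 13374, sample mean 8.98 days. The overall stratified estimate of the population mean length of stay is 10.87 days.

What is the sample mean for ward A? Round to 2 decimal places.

14.21

Σ Nₕx̄ₕ = N·μ, so 101984·x̄_A = 210486·10.87 − (95128·7.55 + 13374·8.98).
= 2287982.82 − 838314.92 = 1449667.9.
x̄_A = 1449667.9 / 101984 = 14.2147... → 14.21.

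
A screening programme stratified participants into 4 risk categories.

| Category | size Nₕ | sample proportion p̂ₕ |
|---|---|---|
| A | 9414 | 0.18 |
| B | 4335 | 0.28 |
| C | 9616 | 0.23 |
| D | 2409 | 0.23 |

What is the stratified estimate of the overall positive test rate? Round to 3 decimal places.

Wₕ = Nₕ/N with N = 25774: 0.3653, 0.1682, 0.3731, 0.0935.
p̂_st = 0.3653·0.18 + 0.1682·0.28 + 0.3731·0.23 + 0.0935·0.23 ≈ 0.22015... → 0.220.

0.220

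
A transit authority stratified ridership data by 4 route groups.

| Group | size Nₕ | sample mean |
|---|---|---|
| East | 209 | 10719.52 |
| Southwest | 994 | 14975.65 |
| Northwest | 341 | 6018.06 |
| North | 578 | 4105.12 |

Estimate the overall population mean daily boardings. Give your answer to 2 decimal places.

x̄_st = (Σ Nₕx̄ₕ) / (Σ Nₕ) = (209·10719.52 + 994·14975.65 + 341·6018.06 + 578·4105.12) / 2122
= 21551093.6 / 2122 = 10156.0290... → 10156.03.

10156.03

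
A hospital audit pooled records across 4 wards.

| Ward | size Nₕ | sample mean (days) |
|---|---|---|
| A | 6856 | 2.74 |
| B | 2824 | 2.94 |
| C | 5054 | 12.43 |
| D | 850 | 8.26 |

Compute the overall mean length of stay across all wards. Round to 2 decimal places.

6.22

x̄_st = (Σ Nₕx̄ₕ) / (Σ Nₕ) = (6856·2.74 + 2824·2.94 + 5054·12.43 + 850·8.26) / 15584
= 96930.22 / 15584 = 6.2199... → 6.22.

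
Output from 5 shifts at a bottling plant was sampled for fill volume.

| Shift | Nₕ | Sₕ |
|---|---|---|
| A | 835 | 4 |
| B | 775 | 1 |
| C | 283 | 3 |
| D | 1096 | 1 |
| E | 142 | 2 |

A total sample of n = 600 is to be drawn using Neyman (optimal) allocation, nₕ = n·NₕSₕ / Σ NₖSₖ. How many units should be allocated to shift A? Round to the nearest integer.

A: NₕSₕ = 835·4 = 3340
B: NₕSₕ = 775·1 = 775
C: NₕSₕ = 283·3 = 849
D: NₕSₕ = 1096·1 = 1096
E: NₕSₕ = 142·2 = 284
Σ NₕSₕ = 6344.
n_A = 600·3340/6344 = 315.889... → 316.

316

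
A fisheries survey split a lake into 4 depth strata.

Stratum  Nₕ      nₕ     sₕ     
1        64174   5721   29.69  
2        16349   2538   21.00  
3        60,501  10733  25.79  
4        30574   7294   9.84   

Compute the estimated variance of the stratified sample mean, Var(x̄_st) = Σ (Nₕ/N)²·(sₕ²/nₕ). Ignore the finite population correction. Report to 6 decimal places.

0.031252

N = 171598; Wₕ = Nₕ/N.
stratum 1: (64174/171598)²·29.69²/5721 = 0.021549749
stratum 2: (16349/171598)²·21.00²/2538 = 0.001577266
stratum 3: (60501/171598)²·25.79²/10733 = 0.007703396
stratum 4: (30574/171598)²·9.84²/7294 = 0.000421410
Sum = 0.031251821 → 0.031252.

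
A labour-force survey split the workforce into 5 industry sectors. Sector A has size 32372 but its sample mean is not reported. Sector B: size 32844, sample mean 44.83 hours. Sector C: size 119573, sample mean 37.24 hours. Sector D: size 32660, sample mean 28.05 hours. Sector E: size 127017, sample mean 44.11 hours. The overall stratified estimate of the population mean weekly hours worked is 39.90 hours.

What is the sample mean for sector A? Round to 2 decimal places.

N = 32372 + 32844 + 119573 + 32660 + 127017 = 344466.
Overall total = μ·N = 39.90·344466 = 13744193.4.
Subtract the known strata: 32844·44.83 + 119573·37.24 + 32660·28.05 + 127017·44.11 = 12444127.91.
Remaining total for sector A: 13744193.4 − 12444127.91 = 1300065.49.
Divide by its size: 1300065.49 / 32372 = 40.1602... → 40.16.

40.16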